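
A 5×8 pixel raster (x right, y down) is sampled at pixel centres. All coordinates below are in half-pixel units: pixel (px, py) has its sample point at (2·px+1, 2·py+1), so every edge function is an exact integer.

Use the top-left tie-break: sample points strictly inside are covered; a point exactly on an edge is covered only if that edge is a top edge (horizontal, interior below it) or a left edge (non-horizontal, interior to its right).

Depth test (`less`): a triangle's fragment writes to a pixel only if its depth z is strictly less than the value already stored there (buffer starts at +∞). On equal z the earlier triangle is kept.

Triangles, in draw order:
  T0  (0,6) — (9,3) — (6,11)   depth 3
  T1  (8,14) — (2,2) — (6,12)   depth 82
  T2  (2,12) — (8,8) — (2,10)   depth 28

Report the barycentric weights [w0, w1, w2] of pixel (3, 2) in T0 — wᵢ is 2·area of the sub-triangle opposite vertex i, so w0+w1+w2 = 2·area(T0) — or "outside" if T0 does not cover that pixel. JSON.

T0:
  2·area = 63
  edge (0, 6)→(9, 3): d=(9,-3) top-left  bias=+0
  edge (9, 3)→(6, 11): d=(-3,8) right/bottom  bias=-1
  edge (6, 11)→(0, 6): d=(-6,-5) top-left  bias=+0
    (4,1)@(9, 3): e=[0,0,63] → ·  [on edge]
    (1,2)@(3, 5): e=[0,42,21] → #  [on edge]
    (2,2)@(5, 5): e=[6,26,31] → #
    (3,2)@(7, 5): e=[12,10,41] → #
    (4,2)@(9, 5): e=[18,-6,51] → ·
    (1,3)@(3, 7): e=[18,36,9] → #
    (4,3)@(9, 7): e=[36,-12,39] → ·
    (1,4)@(3, 9): e=[36,30,-3] → ·
    (2,4)@(5, 9): e=[42,14,7] → #
    (3,4)@(7, 9): e=[48,-2,17] → ·
    (2,5)@(5, 11): e=[60,8,-5] → ·
  covered (7 px):
    · · · · ·
    · · · · ·
    · # # # ·
    · # # # ·
    · · # · ·
    · · · · ·
    · · · · ·
    · · · · ·
T1:
  2·area = 12  (B↔C swapped to make it positive)
  edge (8, 14)→(6, 12): d=(-2,-2) top-left  bias=+0
  edge (6, 12)→(2, 2): d=(-4,-10) top-left  bias=+0
  edge (2, 2)→(8, 14): d=(6,12) right/bottom  bias=-1
    (0,3)@(1, 7): e=[0,-30,42] → ·  [on edge]
    (1,4)@(3, 9): e=[0,-18,30] → ·  [on edge]
    (2,4)@(5, 9): e=[4,2,6] → #
    (3,4)@(7, 9): e=[8,22,-18] → ·
    (2,5)@(5, 11): e=[0,-6,18] → ·  [on edge]
    (3,6)@(7, 13): e=[0,6,6] → #  [on edge]
    (4,6)@(9, 13): e=[4,26,-18] → ·
    (3,7)@(7, 15): e=[-4,-2,18] → ·
    (4,7)@(9, 15): e=[0,18,-6] → ·  [on edge]
  covered (2 px):
    · · · · ·
    · · · · ·
    · · · · ·
    · · · · ·
    · · # · ·
    · · · · ·
    · · · # ·
    · · · · ·
T2:
  2·area = 12  (B↔C swapped to make it positive)
  edge (2, 12)→(2, 10): d=(0,-2) top-left  bias=+0
  edge (2, 10)→(8, 8): d=(6,-2) top-left  bias=+0
  edge (8, 8)→(2, 12): d=(-6,4) right/bottom  bias=-1
    (2,4)@(5, 9): e=[6,0,6] → #  [on edge]
    (3,4)@(7, 9): e=[10,4,-2] → ·
    (1,5)@(3, 11): e=[2,8,2] → #
    (2,5)@(5, 11): e=[6,12,-6] → ·
    (1,6)@(3, 13): e=[2,20,-10] → ·
  covered (2 px):
    · · · · ·
    · · · · ·
    · · · · ·
    · · · · ·
    · · # · ·
    · # · · ·
    · · · · ·
    · · · · ·

Answer: [10,41,12]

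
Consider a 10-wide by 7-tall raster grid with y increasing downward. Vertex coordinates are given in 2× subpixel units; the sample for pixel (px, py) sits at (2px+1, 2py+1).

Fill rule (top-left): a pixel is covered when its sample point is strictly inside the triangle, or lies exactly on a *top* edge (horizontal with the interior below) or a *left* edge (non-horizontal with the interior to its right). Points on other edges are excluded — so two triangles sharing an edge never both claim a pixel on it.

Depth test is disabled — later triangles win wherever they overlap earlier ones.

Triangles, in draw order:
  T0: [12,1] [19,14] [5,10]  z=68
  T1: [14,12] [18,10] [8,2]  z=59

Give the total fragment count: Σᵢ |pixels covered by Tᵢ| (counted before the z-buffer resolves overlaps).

T0:
  2·area = 154
  edge (12, 1)→(19, 14): d=(7,13) right/bottom  bias=-1
  edge (19, 14)→(5, 10): d=(-14,-4) top-left  bias=+0
  edge (5, 10)→(12, 1): d=(7,-9) top-left  bias=+0
    (5,1)@(11, 3): e=[27,122,5] → X
    (6,1)@(13, 3): e=[1,130,23] → X
    (7,1)@(15, 3): e=[-25,138,41] → .
    (4,2)@(9, 5): e=[67,86,1] → X
    (7,2)@(15, 5): e=[-11,110,55] → .
    (4,3)@(9, 7): e=[81,58,15] → X
    (7,3)@(15, 7): e=[3,82,69] → X
    (8,3)@(17, 7): e=[-23,90,87] → .
    (3,4)@(7, 9): e=[121,22,11] → X
    (8,4)@(17, 9): e=[-9,62,101] → .
    (3,5)@(7, 11): e=[135,-6,25] → .
    (4,5)@(9, 11): e=[109,2,43] → X
  covered (20 px):
    . . . . . . . . . .
    . . . . . X X . . .
    . . . . X X X . . .
    . . . . X X X X . .
    . . . X X X X X . .
    . . . . X X X X X .
    . . . . . . . . X .
T1:
  2·area = 52  (B↔C swapped to make it positive)
  edge (14, 12)→(8, 2): d=(-6,-10) top-left  bias=+0
  edge (8, 2)→(18, 10): d=(10,8) right/bottom  bias=-1
  edge (18, 10)→(14, 12): d=(-4,2) right/bottom  bias=-1
    (4,1)@(9, 3): e=[4,2,46] → X
    (5,1)@(11, 3): e=[24,-14,42] → .
    (4,2)@(9, 5): e=[-8,22,38] → .
    (5,2)@(11, 5): e=[12,6,34] → X
    (6,2)@(13, 5): e=[32,-10,30] → .
    (5,3)@(11, 7): e=[0,26,26] → X  [on edge]
    (6,3)@(13, 7): e=[20,10,22] → X
    (7,3)@(15, 7): e=[40,-6,18] → .
    (5,4)@(11, 9): e=[-12,46,18] → .
    (6,4)@(13, 9): e=[8,30,14] → X
    (7,4)@(15, 9): e=[28,14,10] → X
    (8,4)@(17, 9): e=[48,-2,6] → .
  covered (7 px):
    . . . . . . . . . .
    . . . . X . . . . .
    . . . . . X . . . .
    . . . . . X X . . .
    . . . . . . X X . .
    . . . . . . . X . .
    . . . . . . . . . .

Final: 27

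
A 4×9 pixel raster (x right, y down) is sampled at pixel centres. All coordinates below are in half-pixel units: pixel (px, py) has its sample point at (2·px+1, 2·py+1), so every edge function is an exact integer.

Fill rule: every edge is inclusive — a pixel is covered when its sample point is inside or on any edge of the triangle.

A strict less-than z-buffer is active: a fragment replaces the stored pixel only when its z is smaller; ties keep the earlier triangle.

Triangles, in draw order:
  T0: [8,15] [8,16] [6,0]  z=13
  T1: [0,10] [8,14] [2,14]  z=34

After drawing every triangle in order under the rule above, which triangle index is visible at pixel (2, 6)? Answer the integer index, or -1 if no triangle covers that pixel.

T0:
  2·area = 2
  edge (8, 15)→(8, 16): d=(0,1) inclusive
  edge (8, 16)→(6, 0): d=(-2,-16) inclusive
  edge (6, 0)→(8, 15): d=(2,15) inclusive
  covered (0 px):
    . . . .
    . . . .
    . . . .
    . . . .
    . . . .
    . . . .
    . . . .
    . . . .
    . . . .
T1:
  2·area = 24
  edge (0, 10)→(8, 14): d=(8,4) inclusive
  edge (8, 14)→(2, 14): d=(-6,0) inclusive
  edge (2, 14)→(0, 10): d=(-2,-4) inclusive
    (0,5)@(1, 11): e=[4,18,2] → X
    (1,5)@(3, 11): e=[-4,18,10] → .
    (0,6)@(1, 13): e=[20,6,-2] → .
    (1,6)@(3, 13): e=[12,6,6] → X
    (2,6)@(5, 13): e=[4,6,14] → X
    (3,6)@(7, 13): e=[-4,6,22] → .
    (1,7)@(3, 15): e=[28,-6,2] → .
    (2,7)@(5, 15): e=[20,-6,10] → .
  covered (3 px):
    . . . .
    . . . .
    . . . .
    . . . .
    . . . .
    X . . .
    . X X .
    . . . .
    . . . .

Z-buffer (winner per pixel, '.' = empty):
  . . . .
  . . . .
  . . . .
  . . . .
  . . . .
  1 . . .
  . 1 1 .
  . . . .
  . . . .

Final: 1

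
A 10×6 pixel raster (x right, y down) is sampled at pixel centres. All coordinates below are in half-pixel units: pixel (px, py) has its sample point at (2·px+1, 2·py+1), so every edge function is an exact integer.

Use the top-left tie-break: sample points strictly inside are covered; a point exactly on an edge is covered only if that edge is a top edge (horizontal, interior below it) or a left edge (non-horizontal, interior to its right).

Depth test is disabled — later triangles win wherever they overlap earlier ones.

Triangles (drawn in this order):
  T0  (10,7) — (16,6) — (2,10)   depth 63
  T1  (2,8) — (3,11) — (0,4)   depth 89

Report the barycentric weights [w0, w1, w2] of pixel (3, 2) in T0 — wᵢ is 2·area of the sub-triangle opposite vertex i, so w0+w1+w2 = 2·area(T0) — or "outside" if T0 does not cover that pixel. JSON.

T0:
  2·area = 10
  edge (10, 7)→(16, 6): d=(6,-1) top-left  bias=+0
  edge (16, 6)→(2, 10): d=(-14,4) right/bottom  bias=-1
  edge (2, 10)→(10, 7): d=(8,-3) top-left  bias=+0
    (5,3)@(11, 7): e=[1,6,3] → █
    (6,3)@(13, 7): e=[3,-2,9] → ·
    (2,4)@(5, 9): e=[7,2,1] → █
    (3,4)@(7, 9): e=[9,-6,7] → ·
    (5,4)@(11, 9): e=[13,-22,19] → ·
    (2,5)@(5, 11): e=[19,-26,17] → ·
  covered (2 px):
    · · · · · · · · · ·
    · · · · · · · · · ·
    · · · · · · · · · ·
    · · · · · █ · · · ·
    · · █ · · · · · · ·
    · · · · · · · · · ·
T1:
  2·area = 2
  edge (2, 8)→(3, 11): d=(1,3) right/bottom  bias=-1
  edge (3, 11)→(0, 4): d=(-3,-7) top-left  bias=+0
  edge (0, 4)→(2, 8): d=(2,4) right/bottom  bias=-1
    (0,2)@(1, 5): e=[0,4,-2] → ·  [on edge]
    (1,5)@(3, 11): e=[0,0,2] → ·  [on edge]
  covered (0 px):
    · · · · · · · · · ·
    · · · · · · · · · ·
    · · · · · · · · · ·
    · · · · · · · · · ·
    · · · · · · · · · ·
    · · · · · · · · · ·

Answer: "outside"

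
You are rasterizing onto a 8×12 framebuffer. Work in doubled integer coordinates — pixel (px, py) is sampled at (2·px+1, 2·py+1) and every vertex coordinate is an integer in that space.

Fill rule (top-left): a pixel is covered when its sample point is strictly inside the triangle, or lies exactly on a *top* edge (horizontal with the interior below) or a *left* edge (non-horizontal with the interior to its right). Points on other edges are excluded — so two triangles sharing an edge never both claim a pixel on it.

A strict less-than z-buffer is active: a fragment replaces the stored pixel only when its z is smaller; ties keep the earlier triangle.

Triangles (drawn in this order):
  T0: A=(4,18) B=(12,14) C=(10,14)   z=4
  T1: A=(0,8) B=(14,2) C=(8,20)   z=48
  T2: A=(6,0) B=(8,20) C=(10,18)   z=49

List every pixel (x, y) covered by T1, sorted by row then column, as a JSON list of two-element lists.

T0:
  2·area = 8  (B↔C swapped to make it positive)
  edge (4, 18)→(10, 14): d=(6,-4) top-left  bias=+0
  edge (10, 14)→(12, 14): d=(2,0) top-left  bias=+0
  edge (12, 14)→(4, 18): d=(-8,4) right/bottom  bias=-1
    (4,7)@(9, 15): e=[2,2,4] → X
    (5,7)@(11, 15): e=[10,2,-4] → .
    (4,8)@(9, 17): e=[14,6,-12] → .
  covered (1 px):
    . . . . . . . .
    . . . . . . . .
    . . . . . . . .
    . . . . . . . .
    . . . . . . . .
    . . . . . . . .
    . . . . . . . .
    . . . . X . . .
    . . . . . . . .
    . . . . . . . .
    . . . . . . . .
    . . . . . . . .
T1:
  2·area = 216
  edge (0, 8)→(14, 2): d=(14,-6) top-left  bias=+0
  edge (14, 2)→(8, 20): d=(-6,18) right/bottom  bias=-1
  edge (8, 20)→(0, 8): d=(-8,-12) top-left  bias=+0
    (6,1)@(13, 3): e=[8,12,196] → X
    (7,1)@(15, 3): e=[20,-24,220] → .
    (3,2)@(7, 5): e=[0,108,108] → X  [on edge]
    (4,2)@(9, 5): e=[12,72,132] → X
    (5,2)@(11, 5): e=[24,36,156] → X
    (6,2)@(13, 5): e=[36,0,180] → .  [on edge]
    (1,3)@(3, 7): e=[4,168,44] → X
    (2,3)@(5, 7): e=[16,132,68] → X
    (6,3)@(13, 7): e=[64,-12,164] → .
    (0,4)@(1, 9): e=[20,192,4] → X
    (6,4)@(13, 9): e=[92,-24,148] → .
    (0,5)@(1, 11): e=[48,180,-12] → .
    (5,5)@(11, 11): e=[108,0,108] → .  [on edge]
    (4,8)@(9, 17): e=[180,0,36] → .  [on edge]
    (3,11)@(7, 23): e=[252,0,-36] → .  [on edge]
  covered (26 px):
    . . . . . . . .
    . . . . . . X .
    . . . X X X . .
    . X X X X X . .
    X X X X X X . .
    . X X X X . . .
    . . X X X . . .
    . . X X X . . .
    . . . X . . . .
    . . . . . . . .
    . . . . . . . .
    . . . . . . . .
T2:
  2·area = 44  (B↔C swapped to make it positive)
  edge (6, 0)→(10, 18): d=(4,18) right/bottom  bias=-1
  edge (10, 18)→(8, 20): d=(-2,2) right/bottom  bias=-1
  edge (8, 20)→(6, 0): d=(-2,-20) top-left  bias=+0
    (3,2)@(7, 5): e=[2,32,10] → X
    (4,2)@(9, 5): e=[-34,28,50] → .
    (3,3)@(7, 7): e=[10,28,6] → X
    (4,3)@(9, 7): e=[-26,24,46] → .
    (3,4)@(7, 9): e=[18,24,2] → X
    (4,4)@(9, 9): e=[-18,20,42] → .
    (3,5)@(7, 11): e=[26,20,-2] → .
    (7,6)@(15, 13): e=[-110,0,154] → .  [on edge]
    (4,7)@(9, 15): e=[6,8,30] → X
    (5,7)@(11, 15): e=[-30,4,70] → .
    (6,7)@(13, 15): e=[-66,0,110] → .  [on edge]
    (4,8)@(9, 17): e=[14,4,26] → X
    (5,8)@(11, 17): e=[-22,0,66] → .  [on edge]
    (4,9)@(9, 19): e=[22,0,22] → .  [on edge]
    (3,10)@(7, 21): e=[66,0,-22] → .  [on edge]
    (2,11)@(5, 23): e=[110,0,-66] → .  [on edge]
  covered (5 px):
    . . . . . . . .
    . . . . . . . .
    . . . X . . . .
    . . . X . . . .
    . . . X . . . .
    . . . . . . . .
    . . . . . . . .
    . . . . X . . .
    . . . . X . . .
    . . . . . . . .
    . . . . . . . .
    . . . . . . . .

Final: [[6,1],[3,2],[4,2],[5,2],[1,3],[2,3],[3,3],[4,3],[5,3],[0,4],[1,4],[2,4],[3,4],[4,4],[5,4],[1,5],[2,5],[3,5],[4,5],[2,6],[3,6],[4,6],[2,7],[3,7],[4,7],[3,8]]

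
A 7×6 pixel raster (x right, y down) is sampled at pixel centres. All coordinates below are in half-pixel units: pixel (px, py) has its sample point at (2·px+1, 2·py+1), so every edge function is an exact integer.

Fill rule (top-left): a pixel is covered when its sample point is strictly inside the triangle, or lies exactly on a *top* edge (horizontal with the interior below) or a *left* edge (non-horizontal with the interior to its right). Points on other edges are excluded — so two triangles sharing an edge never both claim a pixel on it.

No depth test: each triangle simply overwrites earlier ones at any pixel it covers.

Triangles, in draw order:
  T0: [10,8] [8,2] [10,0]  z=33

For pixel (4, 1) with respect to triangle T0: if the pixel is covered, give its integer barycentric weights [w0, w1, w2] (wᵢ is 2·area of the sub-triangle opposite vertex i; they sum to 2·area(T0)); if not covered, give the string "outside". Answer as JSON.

T0:
  2·area = 16
  edge (10, 8)→(8, 2): d=(-2,-6) top-left  bias=+0
  edge (8, 2)→(10, 0): d=(2,-2) top-left  bias=+0
  edge (10, 0)→(10, 8): d=(0,8) right/bottom  bias=-1
    (4,0)@(9, 1): e=[8,0,8] → #  [on edge]
    (5,0)@(11, 1): e=[20,4,-8] → ·
    (3,1)@(7, 3): e=[-8,0,24] → ·  [on edge]
    (4,1)@(9, 3): e=[4,4,8] → #
    (5,1)@(11, 3): e=[16,8,-8] → ·
    (2,2)@(5, 5): e=[-24,0,40] → ·  [on edge]
    (4,2)@(9, 5): e=[0,8,8] → #  [on edge]
    (5,2)@(11, 5): e=[12,12,-8] → ·
    (1,3)@(3, 7): e=[-40,0,56] → ·  [on edge]
    (4,3)@(9, 7): e=[-4,12,8] → ·
    (0,4)@(1, 9): e=[-56,0,72] → ·  [on edge]
    (5,5)@(11, 11): e=[0,24,-8] → ·  [on edge]
  covered (3 px):
    · · · · # · ·
    · · · · # · ·
    · · · · # · ·
    · · · · · · ·
    · · · · · · ·
    · · · · · · ·

Final: [4,8,4]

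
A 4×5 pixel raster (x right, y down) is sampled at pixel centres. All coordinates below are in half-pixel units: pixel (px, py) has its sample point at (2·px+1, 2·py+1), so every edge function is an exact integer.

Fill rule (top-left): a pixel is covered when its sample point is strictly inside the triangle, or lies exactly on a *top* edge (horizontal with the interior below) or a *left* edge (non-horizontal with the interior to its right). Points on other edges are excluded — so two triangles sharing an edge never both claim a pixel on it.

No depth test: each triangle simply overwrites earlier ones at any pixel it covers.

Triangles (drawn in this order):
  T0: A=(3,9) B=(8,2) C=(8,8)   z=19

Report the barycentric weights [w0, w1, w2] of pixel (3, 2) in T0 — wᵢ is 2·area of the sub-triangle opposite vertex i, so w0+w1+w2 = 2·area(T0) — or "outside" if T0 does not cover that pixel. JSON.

T0:
  2·area = 30
  edge (3, 9)→(8, 2): d=(5,-7) top-left  bias=+0
  edge (8, 2)→(8, 8): d=(0,6) right/bottom  bias=-1
  edge (8, 8)→(3, 9): d=(-5,1) right/bottom  bias=-1
    (3,2)@(7, 5): e=[8,6,16] → #
    (2,3)@(5, 7): e=[4,18,8] → #
    (1,4)@(3, 9): e=[0,30,0] → ·  [on edge]
    (2,4)@(5, 9): e=[14,18,-2] → ·
    (3,4)@(7, 9): e=[28,6,-4] → ·
  covered (3 px):
    · · · ·
    · · · ·
    · · · #
    · · # #
    · · · ·

Result: [6,16,8]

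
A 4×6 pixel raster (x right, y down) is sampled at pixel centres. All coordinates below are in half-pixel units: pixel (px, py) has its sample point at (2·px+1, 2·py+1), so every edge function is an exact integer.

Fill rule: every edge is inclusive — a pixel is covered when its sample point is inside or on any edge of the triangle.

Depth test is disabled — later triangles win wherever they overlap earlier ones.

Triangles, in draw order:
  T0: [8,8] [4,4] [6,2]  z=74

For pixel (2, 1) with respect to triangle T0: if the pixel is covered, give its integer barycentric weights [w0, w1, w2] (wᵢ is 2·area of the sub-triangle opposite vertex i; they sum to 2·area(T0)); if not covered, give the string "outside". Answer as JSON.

T0:
  2·area = 16
  edge (8, 8)→(4, 4): d=(-4,-4) inclusive
  edge (4, 4)→(6, 2): d=(2,-2) inclusive
  edge (6, 2)→(8, 8): d=(2,6) inclusive
    (0,0)@(1, 1): e=[0,-12,28] → .  [on edge]
    (3,0)@(7, 1): e=[24,0,-8] → .  [on edge]
    (1,1)@(3, 3): e=[0,-4,20] → .  [on edge]
    (2,1)@(5, 3): e=[8,0,8] → X  [on edge]
    (3,1)@(7, 3): e=[16,4,-4] → .
    (1,2)@(3, 5): e=[-8,0,24] → .  [on edge]
    (2,2)@(5, 5): e=[0,4,12] → X  [on edge]
    (3,2)@(7, 5): e=[8,8,0] → X  [on edge]
    (0,3)@(1, 7): e=[-24,0,40] → .  [on edge]
    (2,3)@(5, 7): e=[-8,8,16] → .
    (3,3)@(7, 7): e=[0,12,4] → X  [on edge]
    (3,4)@(7, 9): e=[-8,16,8] → .
  covered (4 px):
    . . . .
    . . X .
    . . X X
    . . . X
    . . . .
    . . . .

Result: [0,8,8]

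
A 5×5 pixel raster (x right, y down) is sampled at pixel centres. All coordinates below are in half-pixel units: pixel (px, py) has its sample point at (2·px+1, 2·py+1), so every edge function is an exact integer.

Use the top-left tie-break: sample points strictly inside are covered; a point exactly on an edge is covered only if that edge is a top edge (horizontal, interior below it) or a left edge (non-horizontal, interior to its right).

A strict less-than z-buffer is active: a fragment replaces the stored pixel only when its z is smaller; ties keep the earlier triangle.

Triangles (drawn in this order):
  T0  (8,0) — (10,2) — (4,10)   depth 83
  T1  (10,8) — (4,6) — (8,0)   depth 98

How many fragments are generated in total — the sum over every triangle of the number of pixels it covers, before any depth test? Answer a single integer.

T0:
  2·area = 28
  edge (8, 0)→(10, 2): d=(2,2) right/bottom  bias=-1
  edge (10, 2)→(4, 10): d=(-6,8) right/bottom  bias=-1
  edge (4, 10)→(8, 0): d=(4,-10) top-left  bias=+0
    (4,0)@(9, 1): e=[0,14,14] → ·  [on edge]
    (3,1)@(7, 3): e=[8,18,2] → █
    (4,1)@(9, 3): e=[4,2,22] → █
    (3,2)@(7, 5): e=[12,6,10] → █
    (4,2)@(9, 5): e=[8,-10,30] → ·
    (3,3)@(7, 7): e=[16,-6,18] → ·
  covered (3 px):
    · · · · ·
    · · · █ █
    · · · █ ·
    · · · · ·
    · · · · ·
T1:
  2·area = 44
  edge (10, 8)→(4, 6): d=(-6,-2) top-left  bias=+0
  edge (4, 6)→(8, 0): d=(4,-6) top-left  bias=+0
  edge (8, 0)→(10, 8): d=(2,8) right/bottom  bias=-1
    (3,1)@(7, 3): e=[24,6,14] → █
    (4,1)@(9, 3): e=[28,18,-2] → ·
    (0,2)@(1, 5): e=[0,-22,66] → ·  [on edge]
    (2,2)@(5, 5): e=[8,2,34] → █
    (4,2)@(9, 5): e=[16,26,2] → █
    (2,3)@(5, 7): e=[-4,10,38] → ·
    (3,3)@(7, 7): e=[0,22,22] → █  [on edge]
    (3,4)@(7, 9): e=[-12,30,26] → ·
    (4,4)@(9, 9): e=[-8,42,10] → ·
  covered (6 px):
    · · · · ·
    · · · █ ·
    · · █ █ █
    · · · █ █
    · · · · ·

Answer: 9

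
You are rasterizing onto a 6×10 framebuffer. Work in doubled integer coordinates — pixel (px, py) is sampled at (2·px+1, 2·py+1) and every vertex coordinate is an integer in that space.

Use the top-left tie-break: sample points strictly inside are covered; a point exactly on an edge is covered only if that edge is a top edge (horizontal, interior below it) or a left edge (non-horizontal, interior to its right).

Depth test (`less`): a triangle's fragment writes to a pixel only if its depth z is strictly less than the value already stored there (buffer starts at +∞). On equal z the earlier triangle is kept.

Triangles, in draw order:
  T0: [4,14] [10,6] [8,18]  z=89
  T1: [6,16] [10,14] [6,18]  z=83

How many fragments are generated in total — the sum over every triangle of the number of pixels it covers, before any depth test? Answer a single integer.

T0:
  2·area = 56
  edge (4, 14)→(10, 6): d=(6,-8) top-left  bias=+0
  edge (10, 6)→(8, 18): d=(-2,12) right/bottom  bias=-1
  edge (8, 18)→(4, 14): d=(-4,-4) top-left  bias=+0
    (4,4)@(9, 9): e=[10,6,40] → #
    (5,4)@(11, 9): e=[26,-18,48] → ·
    (0,5)@(1, 11): e=[-42,98,0] → ·  [on edge]
    (3,5)@(7, 11): e=[6,26,24] → #
    (5,5)@(11, 11): e=[38,-22,40] → ·
    (1,6)@(3, 13): e=[-14,70,0] → ·  [on edge]
    (2,6)@(5, 13): e=[2,46,8] → #
    (4,6)@(9, 13): e=[34,-2,24] → ·
    (2,7)@(5, 15): e=[14,42,0] → #  [on edge]
    (4,7)@(9, 15): e=[46,-6,16] → ·
    (2,8)@(5, 17): e=[26,38,-8] → ·
    (3,8)@(7, 17): e=[42,14,0] → #  [on edge]
    (4,9)@(9, 19): e=[70,-14,0] → ·  [on edge]
  covered (8 px):
    · · · · · ·
    · · · · · ·
    · · · · · ·
    · · · · · ·
    · · · · # ·
    · · · # # ·
    · · # # · ·
    · · # # · ·
    · · · # · ·
    · · · · · ·
T1:
  2·area = 8
  edge (6, 16)→(10, 14): d=(4,-2) top-left  bias=+0
  edge (10, 14)→(6, 18): d=(-4,4) right/bottom  bias=-1
  edge (6, 18)→(6, 16): d=(0,-2) top-left  bias=+0
    (5,6)@(11, 13): e=[-2,0,10] → ·  [on edge]
    (4,7)@(9, 15): e=[2,0,6] → ·  [on edge]
    (3,8)@(7, 17): e=[6,0,2] → ·  [on edge]
    (2,9)@(5, 19): e=[10,0,-2] → ·  [on edge]
  covered (0 px):
    · · · · · ·
    · · · · · ·
    · · · · · ·
    · · · · · ·
    · · · · · ·
    · · · · · ·
    · · · · · ·
    · · · · · ·
    · · · · · ·
    · · · · · ·

Result: 8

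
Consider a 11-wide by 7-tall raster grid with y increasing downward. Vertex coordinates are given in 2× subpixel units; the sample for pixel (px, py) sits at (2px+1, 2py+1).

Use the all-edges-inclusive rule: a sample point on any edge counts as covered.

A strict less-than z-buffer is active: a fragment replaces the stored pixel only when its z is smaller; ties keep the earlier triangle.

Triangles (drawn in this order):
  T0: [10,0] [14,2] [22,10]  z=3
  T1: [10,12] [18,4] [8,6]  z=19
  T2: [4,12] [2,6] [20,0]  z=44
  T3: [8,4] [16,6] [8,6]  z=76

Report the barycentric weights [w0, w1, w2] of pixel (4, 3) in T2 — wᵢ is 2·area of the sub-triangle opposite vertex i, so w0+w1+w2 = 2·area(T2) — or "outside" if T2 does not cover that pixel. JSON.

T0:
  2·area = 16
  edge (10, 0)→(14, 2): d=(4,2) inclusive
  edge (14, 2)→(22, 10): d=(8,8) inclusive
  edge (22, 10)→(10, 0): d=(-12,-10) inclusive
    (6,0)@(13, 1): e=[-2,0,18] → ·  [on edge]
    (7,1)@(15, 3): e=[2,0,14] → █  [on edge]
    (8,1)@(17, 3): e=[-2,-16,34] → ·
    (7,2)@(15, 5): e=[10,16,-10] → ·
    (8,2)@(17, 5): e=[6,0,10] → █  [on edge]
    (9,2)@(19, 5): e=[2,-16,30] → ·
    (8,3)@(17, 7): e=[14,16,-14] → ·
    (9,3)@(19, 7): e=[10,0,6] → █  [on edge]
    (10,3)@(21, 7): e=[6,-16,26] → ·
    (9,4)@(19, 9): e=[18,16,-18] → ·
    (10,4)@(21, 9): e=[14,0,2] → █  [on edge]
    (10,5)@(21, 11): e=[22,16,-22] → ·
  covered (4 px):
    · · · · · · · · · · ·
    · · · · · · · █ · · ·
    · · · · · · · · █ · ·
    · · · · · · · · · █ ·
    · · · · · · · · · · █
    · · · · · · · · · · ·
    · · · · · · · · · · ·
T1:
  2·area = 64  (B↔C swapped to make it positive)
  edge (10, 12)→(8, 6): d=(-2,-6) inclusive
  edge (8, 6)→(18, 4): d=(10,-2) inclusive
  edge (18, 4)→(10, 12): d=(-8,8) inclusive
    (10,0)@(21, 1): e=[88,-24,0] → ·  [on edge]
    (3,1)@(7, 3): e=[0,-32,96] → ·  [on edge]
    (9,1)@(19, 3): e=[72,-8,0] → ·  [on edge]
    (6,2)@(13, 5): e=[32,0,32] → █  [on edge]
    (7,2)@(15, 5): e=[44,4,16] → █
    (8,2)@(17, 5): e=[56,8,0] → █  [on edge]
    (9,2)@(19, 5): e=[68,12,-16] → ·
    (1,3)@(3, 7): e=[-32,0,96] → ·  [on edge]
    (4,3)@(9, 7): e=[4,12,48] → █
    (5,3)@(11, 7): e=[16,16,32] → █
    (7,3)@(15, 7): e=[40,24,0] → █  [on edge]
    (8,3)@(17, 7): e=[52,28,-16] → ·
    (4,4)@(9, 9): e=[0,32,32] → █  [on edge]
    (6,4)@(13, 9): e=[24,40,0] → █  [on edge]
    (5,5)@(11, 11): e=[8,56,0] → █  [on edge]
    (4,6)@(9, 13): e=[-8,72,0] → ·  [on edge]
  covered (11 px):
    · · · · · · · · · · ·
    · · · · · · · · · · ·
    · · · · · · █ █ █ · ·
    · · · · █ █ █ █ · · ·
    · · · · █ █ █ · · · ·
    · · · · · █ · · · · ·
    · · · · · · · · · · ·
T2:
  2·area = 120
  edge (4, 12)→(2, 6): d=(-2,-6) inclusive
  edge (2, 6)→(20, 0): d=(18,-6) inclusive
  edge (20, 0)→(4, 12): d=(-16,12) inclusive
    (8,0)@(17, 1): e=[100,0,20] → █  [on edge]
    (9,0)@(19, 1): e=[112,12,-4] → ·
    (0,1)@(1, 3): e=[0,-60,180] → ·  [on edge]
    (5,1)@(11, 3): e=[60,0,60] → █  [on edge]
    (6,1)@(13, 3): e=[72,12,36] → █
    (7,1)@(15, 3): e=[84,24,12] → █
    (8,1)@(17, 3): e=[96,36,-12] → ·
    (2,2)@(5, 5): e=[20,0,100] → █  [on edge]
    (3,2)@(7, 5): e=[32,12,76] → █
    (4,2)@(9, 5): e=[44,24,52] → █
    (7,2)@(15, 5): e=[80,60,-20] → ·
    (1,3)@(3, 7): e=[4,24,92] → █
    (1,4)@(3, 9): e=[0,60,60] → █  [on edge]
  covered (17 px):
    · · · · · · · · █ · ·
    · · · · · █ █ █ · · ·
    · · █ █ █ █ █ · · · ·
    · █ █ █ █ · · · · · ·
    · █ █ █ · · · · · · ·
    · · █ · · · · · · · ·
    · · · · · · · · · · ·
T3:
  2·area = 16
  edge (8, 4)→(16, 6): d=(8,2) inclusive
  edge (16, 6)→(8, 6): d=(-8,0) inclusive
  edge (8, 6)→(8, 4): d=(0,-2) inclusive
    (4,2)@(9, 5): e=[6,8,2] → █
    (5,2)@(11, 5): e=[2,8,6] → █
    (6,2)@(13, 5): e=[-2,8,10] → ·
    (4,3)@(9, 7): e=[22,-8,2] → ·
    (5,3)@(11, 7): e=[18,-8,6] → ·
  covered (2 px):
    · · · · · · · · · · ·
    · · · · · · · · · · ·
    · · · · █ █ · · · · ·
    · · · · · · · · · · ·
    · · · · · · · · · · ·
    · · · · · · · · · · ·
    · · · · · · · · · · ·

Answer: [60,20,40]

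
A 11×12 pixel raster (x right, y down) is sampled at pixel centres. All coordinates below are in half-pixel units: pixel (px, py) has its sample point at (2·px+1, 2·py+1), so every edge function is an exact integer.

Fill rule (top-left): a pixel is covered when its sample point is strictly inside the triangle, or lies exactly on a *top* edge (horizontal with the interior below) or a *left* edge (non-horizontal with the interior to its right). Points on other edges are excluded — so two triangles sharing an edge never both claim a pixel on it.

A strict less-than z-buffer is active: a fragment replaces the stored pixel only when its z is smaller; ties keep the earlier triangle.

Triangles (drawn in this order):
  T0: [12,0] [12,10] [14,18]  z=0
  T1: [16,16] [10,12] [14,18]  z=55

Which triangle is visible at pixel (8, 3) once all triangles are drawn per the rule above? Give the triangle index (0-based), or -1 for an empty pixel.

T0:
  2·area = 20  (B↔C swapped to make it positive)
  edge (12, 0)→(14, 18): d=(2,18) right/bottom  bias=-1
  edge (14, 18)→(12, 10): d=(-2,-8) top-left  bias=+0
  edge (12, 10)→(12, 0): d=(0,-10) top-left  bias=+0
    (6,4)@(13, 9): e=[0,10,10] → .  [on edge]
    (6,5)@(13, 11): e=[4,6,10] → X
    (7,5)@(15, 11): e=[-32,22,30] → .
    (6,6)@(13, 13): e=[8,2,10] → X
    (7,6)@(15, 13): e=[-28,18,30] → .
    (6,7)@(13, 15): e=[12,-2,10] → .
  covered (2 px):
    . . . . . . . . . . .
    . . . . . . . . . . .
    . . . . . . . . . . .
    . . . . . . . . . . .
    . . . . . . . . . . .
    . . . . . . X . . . .
    . . . . . . X . . . .
    . . . . . . . . . . .
    . . . . . . . . . . .
    . . . . . . . . . . .
    . . . . . . . . . . .
    . . . . . . . . . . .
T1:
  2·area = 20  (B↔C swapped to make it positive)
  edge (16, 16)→(14, 18): d=(-2,2) right/bottom  bias=-1
  edge (14, 18)→(10, 12): d=(-4,-6) top-left  bias=+0
  edge (10, 12)→(16, 16): d=(6,4) right/bottom  bias=-1
    (10,5)@(21, 11): e=[0,70,-50] → .  [on edge]
    (5,6)@(11, 13): e=[16,2,2] → X
    (6,6)@(13, 13): e=[12,14,-6] → .
    (9,6)@(19, 13): e=[0,50,-30] → .  [on edge]
    (5,7)@(11, 15): e=[12,-6,14] → .
    (6,7)@(13, 15): e=[8,6,6] → X
    (7,7)@(15, 15): e=[4,18,-2] → .
    (8,7)@(17, 15): e=[0,30,-10] → .  [on edge]
    (6,8)@(13, 17): e=[4,-2,18] → .
    (7,8)@(15, 17): e=[0,10,10] → .  [on edge]
    (6,9)@(13, 19): e=[0,-10,30] → .  [on edge]
    (5,10)@(11, 21): e=[0,-30,50] → .  [on edge]
    (4,11)@(9, 23): e=[0,-50,70] → .  [on edge]
  covered (2 px):
    . . . . . . . . . . .
    . . . . . . . . . . .
    . . . . . . . . . . .
    . . . . . . . . . . .
    . . . . . . . . . . .
    . . . . . . . . . . .
    . . . . . X . . . . .
    . . . . . . X . . . .
    . . . . . . . . . . .
    . . . . . . . . . . .
    . . . . . . . . . . .
    . . . . . . . . . . .

Z-buffer (winner per pixel, '.' = empty):
  . . . . . . . . . . .
  . . . . . . . . . . .
  . . . . . . . . . . .
  . . . . . . . . . . .
  . . . . . . . . . . .
  . . . . . . 0 . . . .
  . . . . . 1 0 . . . .
  . . . . . . 1 . . . .
  . . . . . . . . . . .
  . . . . . . . . . . .
  . . . . . . . . . . .
  . . . . . . . . . . .

Result: -1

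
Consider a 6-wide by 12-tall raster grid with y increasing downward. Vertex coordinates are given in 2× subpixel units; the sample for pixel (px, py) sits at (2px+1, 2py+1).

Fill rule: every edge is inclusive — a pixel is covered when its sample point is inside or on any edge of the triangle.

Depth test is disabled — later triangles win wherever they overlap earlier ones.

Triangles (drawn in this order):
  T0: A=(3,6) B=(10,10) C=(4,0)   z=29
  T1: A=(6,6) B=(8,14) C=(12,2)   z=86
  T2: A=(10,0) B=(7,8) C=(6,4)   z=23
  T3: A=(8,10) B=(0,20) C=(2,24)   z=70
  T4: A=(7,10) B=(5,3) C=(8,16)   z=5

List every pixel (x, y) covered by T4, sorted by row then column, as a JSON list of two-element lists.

T0:
  2·area = 46  (B↔C swapped to make it positive)
  edge (3, 6)→(4, 0): d=(1,-6) inclusive
  edge (4, 0)→(10, 10): d=(6,10) inclusive
  edge (10, 10)→(3, 6): d=(-7,-4) inclusive
    (2,1)@(5, 3): e=[9,8,29] → X
    (3,1)@(7, 3): e=[21,-12,37] → .
    (2,2)@(5, 5): e=[11,20,15] → X
    (3,2)@(7, 5): e=[23,0,23] → X  [on edge]
    (4,2)@(9, 5): e=[35,-20,31] → .
    (2,3)@(5, 7): e=[13,32,1] → X
    (4,3)@(9, 7): e=[37,-8,17] → .
    (2,4)@(5, 9): e=[15,44,-13] → .
    (3,4)@(7, 9): e=[27,24,-5] → .
    (4,4)@(9, 9): e=[39,4,3] → X
    (5,4)@(11, 9): e=[51,-16,11] → .
    (4,5)@(9, 11): e=[41,16,-11] → .
  covered (6 px):
    . . . . . .
    . . X . . .
    . . X X . .
    . . X X . .
    . . . . X .
    . . . . . .
    . . . . . .
    . . . . . .
    . . . . . .
    . . . . . .
    . . . . . .
    . . . . . .
T1:
  2·area = 56  (B↔C swapped to make it positive)
  edge (6, 6)→(12, 2): d=(6,-4) inclusive
  edge (12, 2)→(8, 14): d=(-4,12) inclusive
  edge (8, 14)→(6, 6): d=(-2,-8) inclusive
    (5,1)@(11, 3): e=[2,8,46] → X
    (4,2)@(9, 5): e=[6,24,26] → X
    (5,2)@(11, 5): e=[14,0,42] → X  [on edge]
    (3,3)@(7, 7): e=[10,40,6] → X
    (5,3)@(11, 7): e=[26,-8,38] → .
    (3,4)@(7, 9): e=[22,32,2] → X
    (5,4)@(11, 9): e=[38,-16,34] → .
    (3,5)@(7, 11): e=[34,24,-2] → .
    (4,5)@(9, 11): e=[42,0,14] → X  [on edge]
    (5,5)@(11, 11): e=[50,-24,30] → .
    (4,6)@(9, 13): e=[54,-8,10] → .
    (3,8)@(7, 17): e=[70,0,-14] → .  [on edge]
    (2,11)@(5, 23): e=[98,0,-42] → .  [on edge]
  covered (8 px):
    . . . . . .
    . . . . . X
    . . . . X X
    . . . X X .
    . . . X X .
    . . . . X .
    . . . . . .
    . . . . . .
    . . . . . .
    . . . . . .
    . . . . . .
    . . . . . .
T2:
  2·area = 20
  edge (10, 0)→(7, 8): d=(-3,8) inclusive
  edge (7, 8)→(6, 4): d=(-1,-4) inclusive
  edge (6, 4)→(10, 0): d=(4,-4) inclusive
    (4,0)@(9, 1): e=[5,15,0] → X  [on edge]
    (5,0)@(11, 1): e=[-11,23,8] → .
    (3,1)@(7, 3): e=[15,5,0] → X  [on edge]
    (4,1)@(9, 3): e=[-1,13,8] → .
    (2,2)@(5, 5): e=[25,-5,0] → .  [on edge]
    (3,2)@(7, 5): e=[9,3,8] → X
    (4,2)@(9, 5): e=[-7,11,16] → .
    (1,3)@(3, 7): e=[35,-15,0] → .  [on edge]
    (3,3)@(7, 7): e=[3,1,16] → X
    (4,3)@(9, 7): e=[-13,9,24] → .
    (0,4)@(1, 9): e=[45,-25,0] → .  [on edge]
    (3,4)@(7, 9): e=[-3,-1,24] → .
  covered (4 px):
    . . . . X .
    . . . X . .
    . . . X . .
    . . . X . .
    . . . . . .
    . . . . . .
    . . . . . .
    . . . . . .
    . . . . . .
    . . . . . .
    . . . . . .
    . . . . . .
T3:
  2·area = 52  (B↔C swapped to make it positive)
  edge (8, 10)→(2, 24): d=(-6,14) inclusive
  edge (2, 24)→(0, 20): d=(-2,-4) inclusive
  edge (0, 20)→(8, 10): d=(8,-10) inclusive
    (5,1)@(11, 3): e=[0,78,-26] → .  [on edge]
    (2,7)@(5, 15): e=[12,30,10] → X
    (3,7)@(7, 15): e=[-16,38,30] → .
    (1,8)@(3, 17): e=[28,18,6] → X
    (2,8)@(5, 17): e=[0,26,26] → X  [on edge]
    (3,8)@(7, 17): e=[-28,34,46] → .
    (0,9)@(1, 19): e=[44,6,2] → X
    (2,9)@(5, 19): e=[-12,22,42] → .
    (0,10)@(1, 21): e=[32,2,18] → X
    (2,10)@(5, 21): e=[-24,18,58] → .
    (0,11)@(1, 23): e=[20,-2,34] → .
    (1,11)@(3, 23): e=[-8,6,54] → .
  covered (7 px):
    . . . . . .
    . . . . . .
    . . . . . .
    . . . . . .
    . . . . . .
    . . . . . .
    . . . . . .
    . . X . . .
    . X X . . .
    X X . . . .
    X X . . . .
    . . . . . .
T4:
  2·area = 5  (B↔C swapped to make it positive)
  edge (7, 10)→(8, 16): d=(1,6) inclusive
  edge (8, 16)→(5, 3): d=(-3,-13) inclusive
  edge (5, 3)→(7, 10): d=(2,7) inclusive
    (2,1)@(5, 3): e=[5,0,0] → X  [on edge]
    (3,1)@(7, 3): e=[-7,26,-14] → .
    (2,2)@(5, 5): e=[7,-6,4] → .
    (3,5)@(7, 11): e=[1,2,2] → X
    (4,5)@(9, 11): e=[-11,28,-12] → .
    (3,6)@(7, 13): e=[3,-4,6] → .
    (4,8)@(9, 17): e=[-5,10,0] → .  [on edge]
  covered (2 px):
    . . . . . .
    . . X . . .
    . . . . . .
    . . . . . .
    . . . . . .
    . . . X . .
    . . . . . .
    . . . . . .
    . . . . . .
    . . . . . .
    . . . . . .
    . . . . . .

Answer: [[2,1],[3,5]]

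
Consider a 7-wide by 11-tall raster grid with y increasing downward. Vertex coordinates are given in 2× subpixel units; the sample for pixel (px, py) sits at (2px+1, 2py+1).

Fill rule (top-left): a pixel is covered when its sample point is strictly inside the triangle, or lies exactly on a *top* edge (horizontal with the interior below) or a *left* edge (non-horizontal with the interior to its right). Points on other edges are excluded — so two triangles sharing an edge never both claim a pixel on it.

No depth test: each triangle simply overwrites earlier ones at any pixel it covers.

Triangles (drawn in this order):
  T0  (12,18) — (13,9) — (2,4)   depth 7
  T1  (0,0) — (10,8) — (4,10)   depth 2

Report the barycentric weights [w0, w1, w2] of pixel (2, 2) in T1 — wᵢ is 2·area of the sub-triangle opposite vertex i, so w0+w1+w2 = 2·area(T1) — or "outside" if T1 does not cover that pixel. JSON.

T0:
  2·area = 104  (B↔C swapped to make it positive)
  edge (12, 18)→(2, 4): d=(-10,-14) top-left  bias=+0
  edge (2, 4)→(13, 9): d=(11,5) right/bottom  bias=-1
  edge (13, 9)→(12, 18): d=(-1,9) right/bottom  bias=-1
    (1,2)@(3, 5): e=[4,6,94] → X
    (2,2)@(5, 5): e=[32,-4,76] → .
    (1,3)@(3, 7): e=[-16,28,92] → .
    (2,3)@(5, 7): e=[12,18,74] → X
    (3,3)@(7, 7): e=[40,8,56] → X
    (4,3)@(9, 7): e=[68,-2,38] → .
    (2,4)@(5, 9): e=[-8,40,72] → .
    (3,4)@(7, 9): e=[20,30,54] → X
    (4,4)@(9, 9): e=[48,20,36] → X
    (5,4)@(11, 9): e=[76,10,18] → X
    (6,4)@(13, 9): e=[104,0,0] → .  [on edge]
    (3,5)@(7, 11): e=[0,52,52] → X  [on edge]
  covered (12 px):
    . . . . . . .
    . . . . . . .
    . X . . . . .
    . . X X . . .
    . . . X X X .
    . . . X X X .
    . . . . X X .
    . . . . . X .
    . . . . . . .
    . . . . . . .
    . . . . . . .
T1:
  2·area = 68
  edge (0, 0)→(10, 8): d=(10,8) right/bottom  bias=-1
  edge (10, 8)→(4, 10): d=(-6,2) right/bottom  bias=-1
  edge (4, 10)→(0, 0): d=(-4,-10) top-left  bias=+0
    (0,0)@(1, 1): e=[2,60,6] → X
    (1,0)@(3, 1): e=[-14,56,26] → .
    (0,1)@(1, 3): e=[22,48,-2] → .
    (1,1)@(3, 3): e=[6,44,18] → X
    (2,1)@(5, 3): e=[-10,40,38] → .
    (1,2)@(3, 5): e=[26,32,10] → X
    (2,2)@(5, 5): e=[10,28,30] → X
    (3,2)@(7, 5): e=[-6,24,50] → .
    (1,3)@(3, 7): e=[46,20,2] → X
    (3,3)@(7, 7): e=[14,12,42] → X
    (4,3)@(9, 7): e=[-2,8,62] → .
    (6,3)@(13, 7): e=[-34,0,102] → .  [on edge]
    (3,4)@(7, 9): e=[34,0,34] → .  [on edge]
    (0,5)@(1, 11): e=[102,0,-34] → .  [on edge]
  covered (8 px):
    X . . . . . .
    . X . . . . .
    . X X . . . .
    . X X X . . .
    . . X . . . .
    . . . . . . .
    . . . . . . .
    . . . . . . .
    . . . . . . .
    . . . . . . .
    . . . . . . .

Final: [28,30,10]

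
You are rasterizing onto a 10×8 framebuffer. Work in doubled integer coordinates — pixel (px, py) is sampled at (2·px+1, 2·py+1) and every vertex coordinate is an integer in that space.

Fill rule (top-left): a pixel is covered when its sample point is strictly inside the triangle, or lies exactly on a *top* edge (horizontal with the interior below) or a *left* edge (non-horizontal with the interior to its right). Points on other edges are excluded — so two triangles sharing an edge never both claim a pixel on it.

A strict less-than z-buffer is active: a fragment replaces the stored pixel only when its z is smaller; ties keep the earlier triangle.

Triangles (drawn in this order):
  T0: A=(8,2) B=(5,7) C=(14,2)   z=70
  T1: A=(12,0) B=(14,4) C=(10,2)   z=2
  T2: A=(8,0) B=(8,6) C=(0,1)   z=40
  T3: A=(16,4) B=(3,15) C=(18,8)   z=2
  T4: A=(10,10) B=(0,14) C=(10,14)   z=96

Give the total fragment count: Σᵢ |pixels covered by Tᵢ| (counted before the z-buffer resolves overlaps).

T0:
  2·area = 30  (B↔C swapped to make it positive)
  edge (8, 2)→(14, 2): d=(6,0) top-left  bias=+0
  edge (14, 2)→(5, 7): d=(-9,5) right/bottom  bias=-1
  edge (5, 7)→(8, 2): d=(3,-5) top-left  bias=+0
    (4,1)@(9, 3): e=[6,16,8] → X
    (5,1)@(11, 3): e=[6,6,18] → X
    (6,1)@(13, 3): e=[6,-4,28] → .
    (3,2)@(7, 5): e=[18,8,4] → X
    (4,2)@(9, 5): e=[18,-2,14] → .
    (5,2)@(11, 5): e=[18,-12,24] → .
    (2,3)@(5, 7): e=[30,0,0] → .  [on edge]
    (3,3)@(7, 7): e=[30,-10,10] → .
  covered (3 px):
    . . . . . . . . . .
    . . . . X X . . . .
    . . . X . . . . . .
    . . . . . . . . . .
    . . . . . . . . . .
    . . . . . . . . . .
    . . . . . . . . . .
    . . . . . . . . . .
T1:
  2·area = 12
  edge (12, 0)→(14, 4): d=(2,4) right/bottom  bias=-1
  edge (14, 4)→(10, 2): d=(-4,-2) top-left  bias=+0
  edge (10, 2)→(12, 0): d=(2,-2) top-left  bias=+0
    (5,0)@(11, 1): e=[6,6,0] → X  [on edge]
    (6,0)@(13, 1): e=[-2,10,4] → .
    (4,1)@(9, 3): e=[18,-6,0] → .  [on edge]
    (5,1)@(11, 3): e=[10,-2,4] → .
    (6,1)@(13, 3): e=[2,2,8] → X
    (7,1)@(15, 3): e=[-6,6,12] → .
    (3,2)@(7, 5): e=[30,-18,0] → .  [on edge]
    (6,2)@(13, 5): e=[6,-6,12] → .
    (2,3)@(5, 7): e=[42,-30,0] → .  [on edge]
    (1,4)@(3, 9): e=[54,-42,0] → .  [on edge]
    (0,5)@(1, 11): e=[66,-54,0] → .  [on edge]
  covered (2 px):
    . . . . . X . . . .
    . . . . . . X . . .
    . . . . . . . . . .
    . . . . . . . . . .
    . . . . . . . . . .
    . . . . . . . . . .
    . . . . . . . . . .
    . . . . . . . . . .
T2:
  2·area = 48
  edge (8, 0)→(8, 6): d=(0,6) right/bottom  bias=-1
  edge (8, 6)→(0, 1): d=(-8,-5) top-left  bias=+0
  edge (0, 1)→(8, 0): d=(8,-1) top-left  bias=+0
    (0,0)@(1, 1): e=[42,5,1] → X
    (1,0)@(3, 1): e=[30,15,3] → X
    (2,0)@(5, 1): e=[18,25,5] → X
    (3,0)@(7, 1): e=[6,35,7] → X
    (4,0)@(9, 1): e=[-6,45,9] → .
    (0,1)@(1, 3): e=[42,-11,17] → .
    (1,1)@(3, 3): e=[30,-1,19] → .
    (2,1)@(5, 3): e=[18,9,21] → X
    (4,1)@(9, 3): e=[-6,29,25] → .
    (2,2)@(5, 5): e=[18,-7,37] → .
    (3,2)@(7, 5): e=[6,3,39] → X
    (4,2)@(9, 5): e=[-6,13,41] → .
  covered (7 px):
    X X X X . . . . . .
    . . X X . . . . . .
    . . . X . . . . . .
    . . . . . . . . . .
    . . . . . . . . . .
    . . . . . . . . . .
    . . . . . . . . . .
    . . . . . . . . . .
T3:
  2·area = 74  (B↔C swapped to make it positive)
  edge (16, 4)→(18, 8): d=(2,4) right/bottom  bias=-1
  edge (18, 8)→(3, 15): d=(-15,7) right/bottom  bias=-1
  edge (3, 15)→(16, 4): d=(13,-11) top-left  bias=+0
    (7,2)@(15, 5): e=[6,66,2] → X
    (8,2)@(17, 5): e=[-2,52,24] → .
    (6,3)@(13, 7): e=[18,50,6] → X
    (8,3)@(17, 7): e=[2,22,50] → X
    (9,3)@(19, 7): e=[-6,8,72] → .
    (5,4)@(11, 9): e=[30,34,10] → X
    (8,4)@(17, 9): e=[6,-8,76] → .
    (4,5)@(9, 11): e=[42,18,14] → X
    (6,5)@(13, 11): e=[26,-10,58] → .
    (7,5)@(15, 11): e=[18,-24,80] → .
    (3,6)@(7, 13): e=[54,2,18] → X
    (4,6)@(9, 13): e=[46,-12,40] → .
    (1,7)@(3, 15): e=[74,0,0] → .  [on edge]
  covered (10 px):
    . . . . . . . . . .
    . . . . . . . . . .
    . . . . . . . X . .
    . . . . . . X X X .
    . . . . . X X X . .
    . . . . X X . . . .
    . . . X . . . . . .
    . . . . . . . . . .
T4:
  2·area = 40  (B↔C swapped to make it positive)
  edge (10, 10)→(10, 14): d=(0,4) right/bottom  bias=-1
  edge (10, 14)→(0, 14): d=(-10,0) right/bottom  bias=-1
  edge (0, 14)→(10, 10): d=(10,-4) top-left  bias=+0
    (4,5)@(9, 11): e=[4,30,6] → X
    (5,5)@(11, 11): e=[-4,30,14] → .
    (1,6)@(3, 13): e=[28,10,2] → X
    (2,6)@(5, 13): e=[20,10,10] → X
    (3,6)@(7, 13): e=[12,10,18] → X
    (5,6)@(11, 13): e=[-4,10,34] → .
    (1,7)@(3, 15): e=[28,-10,22] → .
    (2,7)@(5, 15): e=[20,-10,30] → .
    (3,7)@(7, 15): e=[12,-10,38] → .
    (4,7)@(9, 15): e=[4,-10,46] → .
  covered (5 px):
    . . . . . . . . . .
    . . . . . . . . . .
    . . . . . . . . . .
    . . . . . . . . . .
    . . . . . . . . . .
    . . . . X . . . . .
    . X X X X . . . . .
    . . . . . . . . . .

Final: 27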